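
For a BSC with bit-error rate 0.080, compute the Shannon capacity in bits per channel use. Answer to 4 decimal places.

Binary symmetric channel: C = 1 − h₂(ε) where h₂ is the binary entropy function.
h₂(0.080) = −0.080·log₂0.080 − 0.920·log₂0.920 = 0.4022.
C = 1 − 0.4022 = 0.5978 bits per channel use.

0.5978 bits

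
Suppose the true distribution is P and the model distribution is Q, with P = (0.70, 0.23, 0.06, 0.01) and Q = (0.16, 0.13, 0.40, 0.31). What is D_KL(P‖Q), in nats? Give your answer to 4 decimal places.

1.0162 nats

D(P‖Q) = Σ p·ln(p/q).
  0.70·ln(0.70/0.16) = 1.03313
  0.23·ln(0.23/0.13) = 0.13123
  0.06·ln(0.06/0.40) = -0.11383
  0.01·ln(0.01/0.31) = -0.03434
D(P‖Q) = 1.0162 nats.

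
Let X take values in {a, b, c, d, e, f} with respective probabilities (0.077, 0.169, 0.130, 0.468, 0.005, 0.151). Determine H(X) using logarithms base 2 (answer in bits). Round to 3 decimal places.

H(X) = −Σ p·log₂ p.
  −(0.077)·log₂(0.077) = 0.2848
  −(0.169)·log₂(0.169) = 0.4335
  −(0.130)·log₂(0.130) = 0.3826
  −(0.468)·log₂(0.468) = 0.5127
  −(0.005)·log₂(0.005) = 0.0382
  −(0.151)·log₂(0.151) = 0.4118
Sum: 0.2848 + 0.4335 + 0.3826 + 0.5127 + 0.0382 + 0.4118 = 2.064 bits.

2.064 bits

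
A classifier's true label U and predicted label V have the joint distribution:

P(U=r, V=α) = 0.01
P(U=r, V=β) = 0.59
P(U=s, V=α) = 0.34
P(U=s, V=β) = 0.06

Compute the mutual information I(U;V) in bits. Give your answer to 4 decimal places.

Marginals: p(U) = (0.6000, 0.4000), p(V) = (0.3500, 0.6500).
I(U;V) = H(U) + H(V) − H(U,V).
H(U) = 0.9710, H(V) = 0.9341, H(U,V) = 1.2883.
I(U;V) = 0.9710 + 0.9341 − 1.2883 = 0.6168 bits.

0.6168 bits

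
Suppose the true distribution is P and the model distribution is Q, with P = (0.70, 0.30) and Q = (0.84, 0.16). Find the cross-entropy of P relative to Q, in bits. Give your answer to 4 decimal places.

H(P,Q) = −Σ p·log₂ q.
  −0.70·log₂(0.84) = 0.17608
  −0.30·log₂(0.16) = 0.79316
H(P,Q) = 0.9692 bits.

0.9692 bits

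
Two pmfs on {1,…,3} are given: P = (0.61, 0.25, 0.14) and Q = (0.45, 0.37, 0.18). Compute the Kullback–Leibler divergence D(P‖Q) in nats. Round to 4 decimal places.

D(P‖Q) = Σ p·ln(p/q).
  0.61·ln(0.61/0.45) = 0.18557
  0.25·ln(0.25/0.37) = -0.09801
  0.14·ln(0.14/0.18) = -0.03518
D(P‖Q) = 0.0524 nats.

0.0524 nats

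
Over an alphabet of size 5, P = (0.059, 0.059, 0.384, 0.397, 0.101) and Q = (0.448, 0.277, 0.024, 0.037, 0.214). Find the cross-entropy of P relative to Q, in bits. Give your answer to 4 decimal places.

4.3568 bits

H(P,Q) = −Σ p·log₂ q.
  −0.059·log₂(0.448) = 0.06835
  −0.059·log₂(0.277) = 0.10927
  −0.384·log₂(0.024) = 2.06624
  −0.397·log₂(0.037) = 1.88826
  −0.101·log₂(0.214) = 0.22466
H(P,Q) = 4.3568 bits.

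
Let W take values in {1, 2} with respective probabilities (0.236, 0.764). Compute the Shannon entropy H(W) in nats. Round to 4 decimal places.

H(W) = −Σ p·ln p.
  −(0.236)·ln(0.236) = 0.34077
  −(0.764)·ln(0.764) = 0.20566
Sum: 0.34077 + 0.20566 = 0.5464 nats.

0.5464 nats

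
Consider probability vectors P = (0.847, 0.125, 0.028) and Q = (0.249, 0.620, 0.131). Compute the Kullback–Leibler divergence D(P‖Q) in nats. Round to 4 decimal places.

0.7936 nats

D(P‖Q) = Σ p·ln(p/q).
  0.847·ln(0.847/0.249) = 1.03694
  0.125·ln(0.125/0.620) = -0.20018
  0.028·ln(0.028/0.131) = -0.04320
D(P‖Q) = 0.7936 nats.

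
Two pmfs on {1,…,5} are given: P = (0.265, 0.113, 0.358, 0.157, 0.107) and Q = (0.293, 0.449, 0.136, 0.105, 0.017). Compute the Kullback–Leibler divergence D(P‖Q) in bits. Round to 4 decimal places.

D(P‖Q) = Σ p·log₂(p/q).
  0.265·log₂(0.265/0.293) = -0.03840
  0.113·log₂(0.113/0.449) = -0.22491
  0.358·log₂(0.358/0.136) = 0.49989
  0.157·log₂(0.157/0.105) = 0.09112
  0.107·log₂(0.107/0.017) = 0.28398
D(P‖Q) = 0.6117 bits.

0.6117 bits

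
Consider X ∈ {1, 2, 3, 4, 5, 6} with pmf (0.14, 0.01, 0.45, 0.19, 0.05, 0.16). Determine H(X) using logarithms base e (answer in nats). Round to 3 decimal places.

H(X) = −Σ p·ln p.
  −(0.14)·ln(0.14) = 0.2753
  −(0.01)·ln(0.01) = 0.0461
  −(0.45)·ln(0.45) = 0.3593
  −(0.19)·ln(0.19) = 0.3155
  −(0.05)·ln(0.05) = 0.1498
  −(0.16)·ln(0.16) = 0.2932
Sum: 0.2753 + 0.0461 + 0.3593 + 0.3155 + 0.1498 + 0.2932 = 1.439 nats.

1.439 nats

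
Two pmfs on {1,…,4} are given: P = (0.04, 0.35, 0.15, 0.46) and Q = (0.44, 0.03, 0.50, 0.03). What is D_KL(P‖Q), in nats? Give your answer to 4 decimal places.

D(P‖Q) = Σ p·ln(p/q).
  0.04·ln(0.04/0.44) = -0.09592
  0.35·ln(0.35/0.03) = 0.85986
  0.15·ln(0.15/0.50) = -0.18060
  0.46·ln(0.46/0.03) = 1.25581
D(P‖Q) = 1.8392 nats.

1.8392 nats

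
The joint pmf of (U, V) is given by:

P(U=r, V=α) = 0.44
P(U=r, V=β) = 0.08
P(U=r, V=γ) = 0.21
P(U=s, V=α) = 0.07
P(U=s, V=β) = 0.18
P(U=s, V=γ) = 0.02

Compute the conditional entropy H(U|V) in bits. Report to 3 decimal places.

Chain rule: H(U|V) = H(U,V) − H(V).
Marginals: p(U) = (0.7300, 0.2700), p(V) = (0.5100, 0.2600, 0.2300).
H(U,V) = 2.1122 bits; H(V) = 1.4884 bits.
H(U|V) = 2.1122 − 1.4884 = 0.624 bits.

0.624 bits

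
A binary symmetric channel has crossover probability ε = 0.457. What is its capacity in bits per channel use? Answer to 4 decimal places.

Binary symmetric channel: C = 1 − h₂(ε) where h₂ is the binary entropy function.
h₂(0.457) = −0.457·log₂0.457 − 0.543·log₂0.543 = 0.9947.
C = 1 − 0.9947 = 0.0053 bits per channel use.

0.0053 bits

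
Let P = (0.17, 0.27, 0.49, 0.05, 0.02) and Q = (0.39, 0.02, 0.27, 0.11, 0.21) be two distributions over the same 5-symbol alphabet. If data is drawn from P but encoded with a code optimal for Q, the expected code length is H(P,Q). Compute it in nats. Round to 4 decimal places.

1.9995 nats

H(P,Q) = −Σ p·ln q.
  −0.17·ln(0.39) = 0.16007
  −0.27·ln(0.02) = 1.05625
  −0.49·ln(0.27) = 0.64157
  −0.05·ln(0.11) = 0.11036
  −0.02·ln(0.21) = 0.03121
H(P,Q) = 1.9995 nats.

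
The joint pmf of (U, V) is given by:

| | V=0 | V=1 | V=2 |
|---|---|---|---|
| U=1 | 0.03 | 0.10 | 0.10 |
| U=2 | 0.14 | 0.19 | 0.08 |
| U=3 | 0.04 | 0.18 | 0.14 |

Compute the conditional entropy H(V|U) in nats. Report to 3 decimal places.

Marginals: p(U) = (0.2300, 0.4100, 0.3600), p(V) = (0.2100, 0.4700, 0.3200).
H(V|U) = Σ p(U) · H(V|U=·).
  U=1: p=0.2300, H(V|U=1) = 0.9899
  U=2: p=0.4100, H(V|U=2) = 1.0422
  U=3: p=0.3600, H(V|U=3) = 0.9580
Weighted sum = 1.000 nats.

1.000 nats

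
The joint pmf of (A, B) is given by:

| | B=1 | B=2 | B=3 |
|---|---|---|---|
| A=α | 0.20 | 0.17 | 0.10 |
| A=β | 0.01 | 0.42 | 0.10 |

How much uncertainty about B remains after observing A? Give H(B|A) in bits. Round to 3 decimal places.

1.158 bits

Chain rule: H(B|A) = H(A,B) − H(A).
Marginals: p(A) = (0.4700, 0.5300), p(B) = (0.2100, 0.5900, 0.2000).
H(A,B) = 2.1554 bits; H(A) = 0.9974 bits.
H(B|A) = 2.1554 − 0.9974 = 1.158 bits.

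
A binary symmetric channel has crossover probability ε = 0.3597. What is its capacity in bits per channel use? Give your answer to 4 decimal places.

Binary symmetric channel: C = 1 − h₂(ε) where h₂ is the binary entropy function.
h₂(0.3597) = −0.3597·log₂0.3597 − 0.6403·log₂0.6403 = 0.9424.
C = 1 − 0.9424 = 0.0576 bits per channel use.

0.0576 bits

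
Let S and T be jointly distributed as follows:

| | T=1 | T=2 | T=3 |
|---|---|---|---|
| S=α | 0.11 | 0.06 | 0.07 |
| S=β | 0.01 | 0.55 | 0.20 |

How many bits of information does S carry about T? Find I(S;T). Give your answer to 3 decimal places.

0.240 bits

Marginals: p(S) = (0.2400, 0.7600), p(T) = (0.1200, 0.6100, 0.2700).
I(S;T) = Σ p(x,y)·log₂[p(x,y)/(p(x)p(y))].
  (α,1): 0.11·log₂(3.8194) = 0.2127
  (α,2): 0.06·log₂(0.4098) = -0.0772
  (α,3): 0.07·log₂(1.0802) = 0.0078
  (β,1): 0.01·log₂(0.1096) = -0.0319
  (β,2): 0.55·log₂(1.1864) = 0.1356
  (β,3): 0.20·log₂(0.9747) = -0.0074
Sum = 0.240 bits.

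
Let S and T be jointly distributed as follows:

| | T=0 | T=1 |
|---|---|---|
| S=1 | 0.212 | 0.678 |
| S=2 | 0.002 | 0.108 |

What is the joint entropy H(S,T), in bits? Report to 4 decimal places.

H(S,T) = −Σ p(x,y)·log₂ p(x,y) over all 4 cells.
  cell (1,0): −0.212·log₂0.212 = 0.47443
  cell (1,1): −0.678·log₂0.678 = 0.38012
  cell (2,0): −0.002·log₂0.002 = 0.01793
  cell (2,1): −0.108·log₂0.108 = 0.34678
Sum = 1.2193 bits.

1.2193 bits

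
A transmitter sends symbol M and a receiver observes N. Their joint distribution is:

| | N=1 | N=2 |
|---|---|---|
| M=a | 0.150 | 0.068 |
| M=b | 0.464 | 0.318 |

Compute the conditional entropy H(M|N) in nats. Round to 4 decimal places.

0.5211 nats

Chain rule: H(M|N) = H(M,N) − H(N).
Marginals: p(M) = (0.2180, 0.7820), p(N) = (0.6140, 0.3860).
H(M,N) = 1.1880 nats; H(N) = 0.6669 nats.
H(M|N) = 1.1880 − 0.6669 = 0.5211 nats.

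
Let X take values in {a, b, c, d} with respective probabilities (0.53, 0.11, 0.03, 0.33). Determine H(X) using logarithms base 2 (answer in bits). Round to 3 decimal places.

1.515 bits

H(X) = −Σ p·log₂ p.
  −(0.53)·log₂(0.53) = 0.4854
  −(0.11)·log₂(0.11) = 0.3503
  −(0.03)·log₂(0.03) = 0.1518
  −(0.33)·log₂(0.33) = 0.5278
Sum: 0.4854 + 0.3503 + 0.1518 + 0.5278 = 1.515 bits.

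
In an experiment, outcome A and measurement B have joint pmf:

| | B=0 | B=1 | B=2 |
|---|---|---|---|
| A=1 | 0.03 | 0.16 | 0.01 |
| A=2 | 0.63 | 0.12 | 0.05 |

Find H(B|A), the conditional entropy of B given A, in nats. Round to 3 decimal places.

Chain rule: H(B|A) = H(A,B) − H(A).
Marginals: p(A) = (0.2000, 0.8000), p(B) = (0.6600, 0.2800, 0.0600).
H(A,B) = 1.1398 nats; H(A) = 0.5004 nats.
H(B|A) = 1.1398 − 0.5004 = 0.639 nats.

0.639 nats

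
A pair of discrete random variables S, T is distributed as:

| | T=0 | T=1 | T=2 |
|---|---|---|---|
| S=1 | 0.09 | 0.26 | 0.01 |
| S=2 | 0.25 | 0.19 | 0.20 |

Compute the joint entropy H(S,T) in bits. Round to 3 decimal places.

H(S,T) = −Σ p(x,y)·log₂ p(x,y) over all 6 cells.
  cell (1,0): −0.09·log₂0.09 = 0.3127
  cell (1,1): −0.26·log₂0.26 = 0.5053
  cell (1,2): −0.01·log₂0.01 = 0.0664
  cell (2,0): −0.25·log₂0.25 = 0.5000
  cell (2,1): −0.19·log₂0.19 = 0.4552
  cell (2,2): −0.20·log₂0.20 = 0.4644
Sum = 2.304 bits.

2.304 bits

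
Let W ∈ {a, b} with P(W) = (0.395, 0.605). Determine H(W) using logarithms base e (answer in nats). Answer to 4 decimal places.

0.6709 nats

H(W) = −Σ p·ln p.
  −(0.395)·ln(0.395) = 0.36690
  −(0.605)·ln(0.605) = 0.30403
Sum: 0.36690 + 0.30403 = 0.6709 nats.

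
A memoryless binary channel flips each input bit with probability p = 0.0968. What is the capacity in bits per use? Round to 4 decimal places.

Binary symmetric channel: C = 1 − h₂(ε) where h₂ is the binary entropy function.
h₂(0.0968) = −0.0968·log₂0.0968 − 0.9032·log₂0.9032 = 0.4588.
C = 1 − 0.4588 = 0.5412 bits per channel use.

0.5412 bits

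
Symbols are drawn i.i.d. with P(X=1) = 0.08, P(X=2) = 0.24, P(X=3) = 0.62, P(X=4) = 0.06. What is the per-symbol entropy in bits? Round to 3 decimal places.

H(X) = −Σ p·log₂ p.
  −(0.08)·log₂(0.08) = 0.2915
  −(0.24)·log₂(0.24) = 0.4941
  −(0.62)·log₂(0.62) = 0.4276
  −(0.06)·log₂(0.06) = 0.2435
Sum: 0.2915 + 0.4941 + 0.4276 + 0.2435 = 1.457 bits.

1.457 bits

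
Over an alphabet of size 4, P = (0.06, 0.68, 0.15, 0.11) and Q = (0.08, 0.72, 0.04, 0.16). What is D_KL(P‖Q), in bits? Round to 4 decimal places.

0.1456 bits

D(P‖Q) = Σ p·log₂(p/q).
  0.06·log₂(0.06/0.08) = -0.02490
  0.68·log₂(0.68/0.72) = -0.05607
  0.15·log₂(0.15/0.04) = 0.28603
  0.11·log₂(0.11/0.16) = -0.05946
D(P‖Q) = 0.1456 bits.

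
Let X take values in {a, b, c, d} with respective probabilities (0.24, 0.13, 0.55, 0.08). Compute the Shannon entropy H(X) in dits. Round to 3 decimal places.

0.494 dits

H(X) = −Σ p·log₁₀ p.
  −(0.24)·log₁₀(0.24) = 0.1487
  −(0.13)·log₁₀(0.13) = 0.1152
  −(0.55)·log₁₀(0.55) = 0.1428
  −(0.08)·log₁₀(0.08) = 0.0878
Sum: 0.1487 + 0.1152 + 0.1428 + 0.0878 = 0.494 dits.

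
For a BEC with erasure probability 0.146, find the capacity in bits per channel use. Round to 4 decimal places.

Binary erasure channel: capacity C = 1 − ε.
C = 1 − 0.146 = 0.8540 bits per channel use.

0.8540 bits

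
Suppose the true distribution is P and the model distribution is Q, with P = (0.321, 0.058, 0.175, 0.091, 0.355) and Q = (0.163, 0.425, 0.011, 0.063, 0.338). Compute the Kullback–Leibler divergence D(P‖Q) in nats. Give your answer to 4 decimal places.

0.6371 nats

D(P‖Q) = Σ p·ln(p/q).
  0.321·ln(0.321/0.163) = 0.21754
  0.058·ln(0.058/0.425) = -0.11552
  0.175·ln(0.175/0.011) = 0.48421
  0.091·ln(0.091/0.063) = 0.03346
  0.355·ln(0.355/0.338) = 0.01742
D(P‖Q) = 0.6371 nats.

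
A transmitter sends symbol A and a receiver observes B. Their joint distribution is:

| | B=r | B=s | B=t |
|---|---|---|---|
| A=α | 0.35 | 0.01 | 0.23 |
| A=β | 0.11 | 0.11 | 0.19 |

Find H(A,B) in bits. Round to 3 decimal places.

H(A,B) = −Σ p(x,y)·log₂ p(x,y) over all 6 cells.
  cell (α,r): −0.35·log₂0.35 = 0.5301
  cell (α,s): −0.01·log₂0.01 = 0.0664
  cell (α,t): −0.23·log₂0.23 = 0.4877
  cell (β,r): −0.11·log₂0.11 = 0.3503
  cell (β,s): −0.11·log₂0.11 = 0.3503
  cell (β,t): −0.19·log₂0.19 = 0.4552
Sum = 2.240 bits.

2.240 bits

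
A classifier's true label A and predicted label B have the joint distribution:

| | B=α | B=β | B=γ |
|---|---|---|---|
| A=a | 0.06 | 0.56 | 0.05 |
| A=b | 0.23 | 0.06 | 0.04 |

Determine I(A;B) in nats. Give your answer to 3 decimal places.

Marginals: p(A) = (0.6700, 0.3300), p(B) = (0.2900, 0.6200, 0.0900).
I(A;B) = H(A) + H(B) − H(A,B).
H(A) = 0.6342, H(B) = 0.8721, H(A,B) = 1.2789.
I(A;B) = 0.6342 + 0.8721 − 1.2789 = 0.227 nats.

0.227 nats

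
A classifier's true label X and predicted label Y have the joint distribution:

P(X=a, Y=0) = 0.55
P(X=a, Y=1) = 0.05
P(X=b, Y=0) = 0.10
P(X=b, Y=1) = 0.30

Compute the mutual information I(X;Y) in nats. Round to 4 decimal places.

0.2504 nats

Marginals: p(X) = (0.6000, 0.4000), p(Y) = (0.6500, 0.3500).
I(X;Y) = H(X) + H(Y) − H(X,Y).
H(X) = 0.6730, H(Y) = 0.6474, H(X,Y) = 1.0700.
I(X;Y) = 0.6730 + 0.6474 − 1.0700 = 0.2504 nats.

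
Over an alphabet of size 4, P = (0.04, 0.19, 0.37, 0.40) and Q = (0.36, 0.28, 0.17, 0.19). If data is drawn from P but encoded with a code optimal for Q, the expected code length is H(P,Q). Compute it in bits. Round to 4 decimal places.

H(P,Q) = −Σ p·log₂ q.
  −0.04·log₂(0.36) = 0.05896
  −0.19·log₂(0.28) = 0.34894
  −0.37·log₂(0.17) = 0.94587
  −0.40·log₂(0.19) = 0.95837
H(P,Q) = 2.3121 bits.

2.3121 bits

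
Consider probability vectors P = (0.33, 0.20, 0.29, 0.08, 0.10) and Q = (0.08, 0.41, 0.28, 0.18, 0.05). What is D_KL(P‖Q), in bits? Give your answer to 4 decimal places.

0.4886 bits

D(P‖Q) = Σ p·log₂(p/q).
  0.33·log₂(0.33/0.08) = 0.67465
  0.20·log₂(0.20/0.41) = -0.20712
  0.29·log₂(0.29/0.28) = 0.01468
  0.08·log₂(0.08/0.18) = -0.09359
  0.10·log₂(0.10/0.05) = 0.10000
D(P‖Q) = 0.4886 bits.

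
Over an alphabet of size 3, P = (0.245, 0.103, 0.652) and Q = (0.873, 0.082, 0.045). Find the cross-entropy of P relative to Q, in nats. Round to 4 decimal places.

H(P,Q) = −Σ p·ln q.
  −0.245·ln(0.873) = 0.03328
  −0.103·ln(0.082) = 0.25761
  −0.652·ln(0.045) = 2.02191
H(P,Q) = 2.3128 nats.

2.3128 nats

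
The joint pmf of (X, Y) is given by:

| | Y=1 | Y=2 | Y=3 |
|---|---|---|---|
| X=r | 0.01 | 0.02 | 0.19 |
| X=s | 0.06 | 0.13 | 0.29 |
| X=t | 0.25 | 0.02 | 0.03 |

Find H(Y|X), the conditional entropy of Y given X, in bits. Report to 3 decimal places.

Marginals: p(X) = (0.2200, 0.4800, 0.3000), p(Y) = (0.3200, 0.1700, 0.5100).
H(Y|X) = Σ p(X) · H(Y|X=·).
  X=r: p=0.2200, H(Y|X=r) = 0.6999
  X=s: p=0.4800, H(Y|X=s) = 1.3246
  X=t: p=0.3000, H(Y|X=t) = 0.8118
Weighted sum = 1.033 bits.

1.033 bits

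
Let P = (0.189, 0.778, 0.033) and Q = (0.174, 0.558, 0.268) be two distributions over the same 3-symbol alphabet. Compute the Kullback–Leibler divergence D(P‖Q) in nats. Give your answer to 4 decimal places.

D(P‖Q) = Σ p·ln(p/q).
  0.189·ln(0.189/0.174) = 0.01563
  0.778·ln(0.778/0.558) = 0.25858
  0.033·ln(0.033/0.268) = -0.06912
D(P‖Q) = 0.2051 nats.

0.2051 nats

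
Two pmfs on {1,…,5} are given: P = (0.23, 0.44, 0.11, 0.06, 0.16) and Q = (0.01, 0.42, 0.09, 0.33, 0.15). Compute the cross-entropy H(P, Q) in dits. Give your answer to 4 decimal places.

0.9015 dits

H(P,Q) = −Σ p·log₁₀ q.
  −0.23·log₁₀(0.01) = 0.46000
  −0.44·log₁₀(0.42) = 0.16577
  −0.11·log₁₀(0.09) = 0.11503
  −0.06·log₁₀(0.33) = 0.02889
  −0.16·log₁₀(0.15) = 0.13183
H(P,Q) = 0.9015 dits.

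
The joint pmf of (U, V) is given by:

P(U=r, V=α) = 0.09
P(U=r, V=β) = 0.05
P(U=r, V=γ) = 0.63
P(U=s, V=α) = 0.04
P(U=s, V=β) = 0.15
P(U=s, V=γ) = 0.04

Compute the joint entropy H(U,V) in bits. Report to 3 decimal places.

H(U,V) = −Σ p(x,y)·log₂ p(x,y) over all 6 cells.
  cell (r,α): −0.09·log₂0.09 = 0.3127
  cell (r,β): −0.05·log₂0.05 = 0.2161
  cell (r,γ): −0.63·log₂0.63 = 0.4199
  cell (s,α): −0.04·log₂0.04 = 0.1858
  cell (s,β): −0.15·log₂0.15 = 0.4105
  cell (s,γ): −0.04·log₂0.04 = 0.1858
Sum = 1.731 bits.

1.731 bits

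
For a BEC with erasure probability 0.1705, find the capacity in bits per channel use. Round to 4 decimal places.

Binary erasure channel: capacity C = 1 − ε.
C = 1 − 0.1705 = 0.8295 bits per channel use.

0.8295 bits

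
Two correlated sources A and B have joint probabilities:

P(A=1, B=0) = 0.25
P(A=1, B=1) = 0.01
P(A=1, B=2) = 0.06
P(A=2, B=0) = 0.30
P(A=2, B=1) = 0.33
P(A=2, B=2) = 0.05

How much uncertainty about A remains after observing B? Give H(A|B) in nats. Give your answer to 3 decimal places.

0.500 nats

Marginals: p(A) = (0.3200, 0.6800), p(B) = (0.5500, 0.3400, 0.1100).
H(A|B) = Σ p(B) · H(A|B=·).
  B=0: p=0.5500, H(A|B=0) = 0.6890
  B=1: p=0.3400, H(A|B=1) = 0.1327
  B=2: p=0.1100, H(A|B=2) = 0.6890
Weighted sum = 0.500 nats.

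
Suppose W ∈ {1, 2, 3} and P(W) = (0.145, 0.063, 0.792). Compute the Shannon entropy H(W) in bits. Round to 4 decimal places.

H(W) = −Σ p·log₂ p.
  −(0.145)·log₂(0.145) = 0.40395
  −(0.063)·log₂(0.063) = 0.25128
  −(0.792)·log₂(0.792) = 0.26645
Sum: 0.40395 + 0.25128 + 0.26645 = 0.9217 bits.

0.9217 bits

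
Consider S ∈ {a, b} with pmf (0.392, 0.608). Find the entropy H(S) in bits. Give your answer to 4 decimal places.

0.9661 bits

H(S) = −Σ p·log₂ p.
  −(0.392)·log₂(0.392) = 0.52962
  −(0.608)·log₂(0.608) = 0.43646
Sum: 0.52962 + 0.43646 = 0.9661 bits.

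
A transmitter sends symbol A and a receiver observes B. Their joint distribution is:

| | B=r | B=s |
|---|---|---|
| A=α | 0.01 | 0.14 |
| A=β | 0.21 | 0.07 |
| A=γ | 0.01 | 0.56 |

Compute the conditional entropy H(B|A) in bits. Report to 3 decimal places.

0.353 bits

Marginals: p(A) = (0.1500, 0.2800, 0.5700), p(B) = (0.2300, 0.7700).
H(B|A) = Σ p(A) · H(B|A=·).
  A=α: p=0.1500, H(B|A=α) = 0.3534
  A=β: p=0.2800, H(B|A=β) = 0.8113
  A=γ: p=0.5700, H(B|A=γ) = 0.1274
Weighted sum = 0.353 bits.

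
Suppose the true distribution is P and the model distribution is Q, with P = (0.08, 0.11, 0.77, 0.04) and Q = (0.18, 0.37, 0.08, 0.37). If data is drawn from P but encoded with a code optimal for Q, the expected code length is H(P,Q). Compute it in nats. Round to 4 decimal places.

2.2311 nats

H(P,Q) = −Σ p·ln q.
  −0.08·ln(0.18) = 0.13718
  −0.11·ln(0.37) = 0.10937
  −0.77·ln(0.08) = 1.94481
  −0.04·ln(0.37) = 0.03977
H(P,Q) = 2.2311 nats.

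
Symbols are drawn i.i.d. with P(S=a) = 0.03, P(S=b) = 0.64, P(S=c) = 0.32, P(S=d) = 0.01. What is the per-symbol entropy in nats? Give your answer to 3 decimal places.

H(S) = −Σ p·ln p.
  −(0.03)·ln(0.03) = 0.1052
  −(0.64)·ln(0.64) = 0.2856
  −(0.32)·ln(0.32) = 0.3646
  −(0.01)·ln(0.01) = 0.0461
Sum: 0.1052 + 0.2856 + 0.3646 + 0.0461 = 0.801 nats.

0.801 nats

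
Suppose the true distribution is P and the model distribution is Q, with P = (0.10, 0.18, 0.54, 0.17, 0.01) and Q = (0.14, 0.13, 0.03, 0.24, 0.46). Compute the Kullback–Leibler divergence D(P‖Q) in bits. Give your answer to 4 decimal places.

D(P‖Q) = Σ p·log₂(p/q).
  0.10·log₂(0.10/0.14) = -0.04854
  0.18·log₂(0.18/0.13) = 0.08451
  0.54·log₂(0.54/0.03) = 2.25176
  0.17·log₂(0.17/0.24) = -0.08457
  0.01·log₂(0.01/0.46) = -0.05524
D(P‖Q) = 2.1479 bits.

2.1479 bits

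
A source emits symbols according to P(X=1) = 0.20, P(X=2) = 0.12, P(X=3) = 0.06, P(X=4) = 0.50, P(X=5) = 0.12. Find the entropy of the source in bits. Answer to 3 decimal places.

H(X) = −Σ p·log₂ p.
  −(0.20)·log₂(0.20) = 0.4644
  −(0.12)·log₂(0.12) = 0.3671
  −(0.06)·log₂(0.06) = 0.2435
  −(0.50)·log₂(0.50) = 0.5000
  −(0.12)·log₂(0.12) = 0.3671
Sum: 0.4644 + 0.3671 + 0.2435 + 0.5000 + 0.3671 = 1.942 bits.

1.942 bits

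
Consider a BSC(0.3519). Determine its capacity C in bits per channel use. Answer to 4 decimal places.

0.0642 bits

Binary symmetric channel: C = 1 − h₂(ε) where h₂ is the binary entropy function.
h₂(0.3519) = −0.3519·log₂0.3519 − 0.6481·log₂0.6481 = 0.9358.
C = 1 − 0.9358 = 0.0642 bits per channel use.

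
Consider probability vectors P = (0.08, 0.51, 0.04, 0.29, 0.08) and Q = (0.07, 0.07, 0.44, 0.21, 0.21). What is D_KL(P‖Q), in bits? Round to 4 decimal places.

D(P‖Q) = Σ p·log₂(p/q).
  0.08·log₂(0.08/0.07) = 0.01541
  0.51·log₂(0.51/0.07) = 1.46119
  0.04·log₂(0.04/0.44) = -0.13838
  0.29·log₂(0.29/0.21) = 0.13504
  0.08·log₂(0.08/0.21) = -0.11139
D(P‖Q) = 1.3619 bits.

1.3619 bits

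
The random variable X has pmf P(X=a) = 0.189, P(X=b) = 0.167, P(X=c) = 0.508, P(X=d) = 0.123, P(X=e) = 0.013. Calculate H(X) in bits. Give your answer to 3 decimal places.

H(X) = −Σ p·log₂ p.
  −(0.189)·log₂(0.189) = 0.4543
  −(0.167)·log₂(0.167) = 0.4312
  −(0.508)·log₂(0.508) = 0.4964
  −(0.123)·log₂(0.123) = 0.3719
  −(0.013)·log₂(0.013) = 0.0814
Sum: 0.4543 + 0.4312 + 0.4964 + 0.3719 + 0.0814 = 1.835 bits.

1.835 bits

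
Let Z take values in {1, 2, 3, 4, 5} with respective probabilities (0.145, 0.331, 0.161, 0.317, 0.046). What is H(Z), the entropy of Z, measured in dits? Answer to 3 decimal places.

H(Z) = −Σ p·log₁₀ p.
  −(0.145)·log₁₀(0.145) = 0.1216
  −(0.331)·log₁₀(0.331) = 0.1589
  −(0.161)·log₁₀(0.161) = 0.1277
  −(0.317)·log₁₀(0.317) = 0.1582
  −(0.046)·log₁₀(0.046) = 0.0615
Sum: 0.1216 + 0.1589 + 0.1277 + 0.1582 + 0.0615 = 0.628 dits.

0.628 dits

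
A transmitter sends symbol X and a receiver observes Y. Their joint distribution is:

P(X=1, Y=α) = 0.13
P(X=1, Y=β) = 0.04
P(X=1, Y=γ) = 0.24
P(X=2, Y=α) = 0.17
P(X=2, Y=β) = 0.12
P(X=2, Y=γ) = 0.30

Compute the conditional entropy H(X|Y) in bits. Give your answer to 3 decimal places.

0.961 bits

Marginals: p(X) = (0.4100, 0.5900), p(Y) = (0.3000, 0.1600, 0.5400).
H(X|Y) = Σ p(Y) · H(X|Y=·).
  Y=α: p=0.3000, H(X|Y=α) = 0.9871
  Y=β: p=0.1600, H(X|Y=β) = 0.8113
  Y=γ: p=0.5400, H(X|Y=γ) = 0.9911
Weighted sum = 0.961 bits.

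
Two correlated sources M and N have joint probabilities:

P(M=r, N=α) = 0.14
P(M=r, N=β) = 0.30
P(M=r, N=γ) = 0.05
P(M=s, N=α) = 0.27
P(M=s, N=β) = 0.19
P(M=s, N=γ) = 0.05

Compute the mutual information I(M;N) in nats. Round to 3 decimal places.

Marginals: p(M) = (0.4900, 0.5100), p(N) = (0.4100, 0.4900, 0.1000).
I(M;N) = Σ p(x,y)·ln[p(x,y)/(p(x)p(y))].
  (r,α): 0.14·ln(0.6969) = -0.0506
  (r,β): 0.30·ln(1.2495) = 0.0668
  (r,γ): 0.05·ln(1.0204) = 0.0010
  (s,α): 0.27·ln(1.2912) = 0.0690
  (s,β): 0.19·ln(0.7603) = -0.0521
  (s,γ): 0.05·ln(0.9804) = -0.0010
Sum = 0.033 nats.

0.033 nats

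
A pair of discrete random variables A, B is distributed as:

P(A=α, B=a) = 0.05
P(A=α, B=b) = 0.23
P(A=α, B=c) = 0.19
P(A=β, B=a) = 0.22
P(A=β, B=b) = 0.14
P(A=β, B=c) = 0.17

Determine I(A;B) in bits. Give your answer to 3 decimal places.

0.098 bits

Marginals: p(A) = (0.4700, 0.5300), p(B) = (0.2700, 0.3700, 0.3600).
I(A;B) = Σ p(x,y)·log₂[p(x,y)/(p(x)p(y))].
  (α,a): 0.05·log₂(0.3940) = -0.0672
  (α,b): 0.23·log₂(1.3226) = 0.0928
  (α,c): 0.19·log₂(1.1229) = 0.0318
  (β,a): 0.22·log₂(1.5374) = 0.1365
  (β,b): 0.14·log₂(0.7139) = -0.0681
  (β,c): 0.17·log₂(0.8910) = -0.0283
Sum = 0.098 bits.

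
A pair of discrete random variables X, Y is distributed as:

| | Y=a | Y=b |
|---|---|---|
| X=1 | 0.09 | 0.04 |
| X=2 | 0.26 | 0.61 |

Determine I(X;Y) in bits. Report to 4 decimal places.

0.0528 bits

Marginals: p(X) = (0.1300, 0.8700), p(Y) = (0.3500, 0.6500).
I(X;Y) = Σ p(x,y)·log₂[p(x,y)/(p(x)p(y))].
  (1,a): 0.09·log₂(1.9780) = 0.08857
  (1,b): 0.04·log₂(0.4734) = -0.04316
  (2,a): 0.26·log₂(0.8539) = -0.05926
  (2,b): 0.61·log₂(1.0787) = 0.06666
Sum = 0.0528 bits.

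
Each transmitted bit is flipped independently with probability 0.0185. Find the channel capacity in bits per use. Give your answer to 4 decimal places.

0.8671 bits

Binary symmetric channel: C = 1 − h₂(ε) where h₂ is the binary entropy function.
h₂(0.0185) = −0.0185·log₂0.0185 − 0.9815·log₂0.9815 = 0.1329.
C = 1 − 0.1329 = 0.8671 bits per channel use.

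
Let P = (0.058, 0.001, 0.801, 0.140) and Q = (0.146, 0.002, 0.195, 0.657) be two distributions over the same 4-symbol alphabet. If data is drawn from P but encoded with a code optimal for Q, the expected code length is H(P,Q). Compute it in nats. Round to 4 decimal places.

1.4861 nats

H(P,Q) = −Σ p·ln q.
  −0.058·ln(0.146) = 0.11160
  −0.001·ln(0.002) = 0.00621
  −0.801·ln(0.195) = 1.30944
  −0.140·ln(0.657) = 0.05881
H(P,Q) = 1.4861 nats.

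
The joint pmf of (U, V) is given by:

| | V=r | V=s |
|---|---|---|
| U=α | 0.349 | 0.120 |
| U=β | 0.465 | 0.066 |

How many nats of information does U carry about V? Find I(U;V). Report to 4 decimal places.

0.0143 nats

Marginals: p(U) = (0.4690, 0.5310), p(V) = (0.8140, 0.1860).
I(U;V) = H(U) + H(V) − H(U,V).
H(U) = 0.6912, H(V) = 0.4804, H(U,V) = 1.1573.
I(U;V) = 0.6912 + 0.4804 − 1.1573 = 0.0143 nats.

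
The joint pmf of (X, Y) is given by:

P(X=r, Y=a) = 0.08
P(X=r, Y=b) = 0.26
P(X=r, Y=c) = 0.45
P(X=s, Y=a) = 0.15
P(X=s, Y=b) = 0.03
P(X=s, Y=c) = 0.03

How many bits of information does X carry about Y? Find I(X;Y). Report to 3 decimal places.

0.226 bits

Marginals: p(X) = (0.7900, 0.2100), p(Y) = (0.2300, 0.2900, 0.4800).
I(X;Y) = H(X) + H(Y) − H(X,Y).
H(X) = 0.7415, H(Y) = 1.5138, H(X,Y) = 2.0293.
I(X;Y) = 0.7415 + 1.5138 − 2.0293 = 0.226 bits.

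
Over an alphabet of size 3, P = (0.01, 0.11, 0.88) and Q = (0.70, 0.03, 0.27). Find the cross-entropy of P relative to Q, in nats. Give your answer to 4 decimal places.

H(P,Q) = −Σ p·ln q.
  −0.01·ln(0.70) = 0.00357
  −0.11·ln(0.03) = 0.38572
  −0.88·ln(0.27) = 1.15221
H(P,Q) = 1.5415 nats.

1.5415 nats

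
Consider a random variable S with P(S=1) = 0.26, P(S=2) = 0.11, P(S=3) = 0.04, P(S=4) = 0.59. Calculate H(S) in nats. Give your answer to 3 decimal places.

H(S) = −Σ p·ln p.
  −(0.26)·ln(0.26) = 0.3502
  −(0.11)·ln(0.11) = 0.2428
  −(0.04)·ln(0.04) = 0.1288
  −(0.59)·ln(0.59) = 0.3113
Sum: 0.3502 + 0.2428 + 0.1288 + 0.3113 = 1.033 nats.

1.033 nats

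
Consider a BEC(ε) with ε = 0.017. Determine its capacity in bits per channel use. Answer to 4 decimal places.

0.9830 bits

Binary erasure channel: capacity C = 1 − ε.
C = 1 − 0.017 = 0.9830 bits per channel use.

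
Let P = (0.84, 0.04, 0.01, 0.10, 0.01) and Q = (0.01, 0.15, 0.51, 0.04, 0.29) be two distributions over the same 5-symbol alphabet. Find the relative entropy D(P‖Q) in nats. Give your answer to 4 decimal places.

3.6877 nats

D(P‖Q) = Σ p·ln(p/q).
  0.84·ln(0.84/0.01) = 3.72189
  0.04·ln(0.04/0.15) = -0.05287
  0.01·ln(0.01/0.51) = -0.03932
  0.10·ln(0.10/0.04) = 0.09163
  0.01·ln(0.01/0.29) = -0.03367
D(P‖Q) = 3.6877 nats.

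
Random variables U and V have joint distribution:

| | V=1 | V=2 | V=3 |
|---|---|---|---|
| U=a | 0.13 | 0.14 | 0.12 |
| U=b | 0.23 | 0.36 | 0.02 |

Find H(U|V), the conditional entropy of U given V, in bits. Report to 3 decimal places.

0.850 bits

Chain rule: H(U|V) = H(U,V) − H(V).
Marginals: p(U) = (0.3900, 0.6100), p(V) = (0.3600, 0.5000, 0.1400).
H(U,V) = 2.2780 bits; H(V) = 1.4277 bits.
H(U|V) = 2.2780 − 1.4277 = 0.850 bits.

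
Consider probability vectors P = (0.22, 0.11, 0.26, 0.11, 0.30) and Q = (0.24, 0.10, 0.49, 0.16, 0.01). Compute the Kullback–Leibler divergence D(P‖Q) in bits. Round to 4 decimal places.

D(P‖Q) = Σ p·log₂(p/q).
  0.22·log₂(0.22/0.24) = -0.02762
  0.11·log₂(0.11/0.10) = 0.01513
  0.26·log₂(0.26/0.49) = -0.23771
  0.11·log₂(0.11/0.16) = -0.05946
  0.30·log₂(0.30/0.01) = 1.47207
D(P‖Q) = 1.1624 bits.

1.1624 bits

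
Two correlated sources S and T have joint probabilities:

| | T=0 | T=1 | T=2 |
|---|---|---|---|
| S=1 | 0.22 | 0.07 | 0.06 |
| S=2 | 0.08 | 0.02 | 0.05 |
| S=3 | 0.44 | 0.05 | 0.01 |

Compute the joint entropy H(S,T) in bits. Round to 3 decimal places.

2.417 bits

H(S,T) = −Σ p(x,y)·log₂ p(x,y) over all 9 cells.
  cell (1,0): −0.22·log₂0.22 = 0.4806
  cell (1,1): −0.07·log₂0.07 = 0.2686
  cell (1,2): −0.06·log₂0.06 = 0.2435
  cell (2,0): −0.08·log₂0.08 = 0.2915
  cell (2,1): −0.02·log₂0.02 = 0.1129
  cell (2,2): −0.05·log₂0.05 = 0.2161
  cell (3,0): −0.44·log₂0.44 = 0.5211
  cell (3,1): −0.05·log₂0.05 = 0.2161
  cell (3,2): −0.01·log₂0.01 = 0.0664
Sum = 2.417 bits.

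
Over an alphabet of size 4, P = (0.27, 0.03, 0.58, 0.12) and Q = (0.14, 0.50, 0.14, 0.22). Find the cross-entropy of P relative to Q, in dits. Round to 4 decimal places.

0.8137 dits

H(P,Q) = −Σ p·log₁₀ q.
  −0.27·log₁₀(0.14) = 0.23055
  −0.03·log₁₀(0.50) = 0.00903
  −0.58·log₁₀(0.14) = 0.49525
  −0.12·log₁₀(0.22) = 0.07891
H(P,Q) = 0.8137 dits.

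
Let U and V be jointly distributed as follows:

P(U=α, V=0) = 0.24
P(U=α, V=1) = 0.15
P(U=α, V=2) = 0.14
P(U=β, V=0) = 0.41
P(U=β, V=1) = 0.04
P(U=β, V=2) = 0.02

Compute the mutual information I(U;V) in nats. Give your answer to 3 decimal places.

0.105 nats

Marginals: p(U) = (0.5300, 0.4700), p(V) = (0.6500, 0.1900, 0.1600).
I(U;V) = H(U) + H(V) − H(U,V).
H(U) = 0.6913, H(V) = 0.8888, H(U,V) = 1.4749.
I(U;V) = 0.6913 + 0.8888 − 1.4749 = 0.105 nats.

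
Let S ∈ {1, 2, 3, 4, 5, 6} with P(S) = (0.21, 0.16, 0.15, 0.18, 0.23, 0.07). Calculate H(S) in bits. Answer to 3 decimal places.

H(S) = −Σ p·log₂ p.
  −(0.21)·log₂(0.21) = 0.4728
  −(0.16)·log₂(0.16) = 0.4230
  −(0.15)·log₂(0.15) = 0.4105
  −(0.18)·log₂(0.18) = 0.4453
  −(0.23)·log₂(0.23) = 0.4877
  −(0.07)·log₂(0.07) = 0.2686
Sum: 0.4728 + 0.4230 + 0.4105 + 0.4453 + 0.4877 + 0.2686 = 2.508 bits.

2.508 bits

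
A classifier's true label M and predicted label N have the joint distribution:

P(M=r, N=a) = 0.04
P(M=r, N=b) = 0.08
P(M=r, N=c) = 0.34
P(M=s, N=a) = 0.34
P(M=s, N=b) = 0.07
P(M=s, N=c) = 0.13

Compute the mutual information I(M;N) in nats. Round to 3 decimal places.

0.181 nats

Marginals: p(M) = (0.4600, 0.5400), p(N) = (0.3800, 0.1500, 0.4700).
I(M;N) = Σ p(x,y)·ln[p(x,y)/(p(x)p(y))].
  (r,a): 0.04·ln(0.2288) = -0.0590
  (r,b): 0.08·ln(1.1594) = 0.0118
  (r,c): 0.34·ln(1.5726) = 0.1539
  (s,a): 0.34·ln(1.6569) = 0.1717
  (s,b): 0.07·ln(0.8642) = -0.0102
  (s,c): 0.13·ln(0.5122) = -0.0870
Sum = 0.181 nats.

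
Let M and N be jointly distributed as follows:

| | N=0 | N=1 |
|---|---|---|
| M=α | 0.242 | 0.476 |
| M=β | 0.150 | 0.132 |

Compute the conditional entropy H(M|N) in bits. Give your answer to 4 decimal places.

0.8352 bits

Chain rule: H(M|N) = H(M,N) − H(N).
Marginals: p(M) = (0.7180, 0.2820), p(N) = (0.3920, 0.6080).
H(M,N) = 1.8013 bits; H(N) = 0.9661 bits.
H(M|N) = 1.8013 − 0.9661 = 0.8352 bits.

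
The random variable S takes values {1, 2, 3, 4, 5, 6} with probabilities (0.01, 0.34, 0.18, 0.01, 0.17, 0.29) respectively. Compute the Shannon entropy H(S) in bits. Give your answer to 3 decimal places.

2.060 bits

H(S) = −Σ p·log₂ p.
  −(0.01)·log₂(0.01) = 0.0664
  −(0.34)·log₂(0.34) = 0.5292
  −(0.18)·log₂(0.18) = 0.4453
  −(0.01)·log₂(0.01) = 0.0664
  −(0.17)·log₂(0.17) = 0.4346
  −(0.29)·log₂(0.29) = 0.5179
Sum: 0.0664 + 0.5292 + 0.4453 + 0.0664 + 0.4346 + 0.5179 = 2.060 bits.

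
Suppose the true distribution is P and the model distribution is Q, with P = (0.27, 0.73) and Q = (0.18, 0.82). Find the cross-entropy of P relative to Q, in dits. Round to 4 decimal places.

H(P,Q) = −Σ p·log₁₀ q.
  −0.27·log₁₀(0.18) = 0.20108
  −0.73·log₁₀(0.82) = 0.06292
H(P,Q) = 0.2640 dits.

0.2640 dits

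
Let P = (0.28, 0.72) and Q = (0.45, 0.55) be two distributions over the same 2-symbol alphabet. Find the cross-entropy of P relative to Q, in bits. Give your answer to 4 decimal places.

H(P,Q) = −Σ p·log₂ q.
  −0.28·log₂(0.45) = 0.32256
  −0.72·log₂(0.55) = 0.62100
H(P,Q) = 0.9436 bits.

0.9436 bits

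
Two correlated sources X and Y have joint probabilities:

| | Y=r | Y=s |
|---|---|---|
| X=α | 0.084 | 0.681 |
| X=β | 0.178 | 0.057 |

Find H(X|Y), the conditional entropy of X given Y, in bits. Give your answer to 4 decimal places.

Chain rule: H(X|Y) = H(X,Y) − H(Y).
Marginals: p(X) = (0.7650, 0.2350), p(Y) = (0.2620, 0.7380).
H(X,Y) = 1.3564 bits; H(Y) = 0.8297 bits.
H(X|Y) = 1.3564 − 0.8297 = 0.5267 bits.

0.5267 bits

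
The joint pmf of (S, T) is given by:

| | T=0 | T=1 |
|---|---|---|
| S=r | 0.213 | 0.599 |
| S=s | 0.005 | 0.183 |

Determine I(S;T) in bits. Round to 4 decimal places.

Marginals: p(S) = (0.8120, 0.1880), p(T) = (0.2180, 0.7820).
I(S;T) = H(S) + H(T) − H(S,T).
H(S) = 0.6973, H(T) = 0.7565, H(S,T) = 1.4047.
I(S;T) = 0.6973 + 0.7565 − 1.4047 = 0.0491 bits.

0.0491 bits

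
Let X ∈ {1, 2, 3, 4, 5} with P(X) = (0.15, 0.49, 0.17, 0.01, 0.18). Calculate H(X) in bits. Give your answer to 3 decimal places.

H(X) = −Σ p·log₂ p.
  −(0.15)·log₂(0.15) = 0.4105
  −(0.49)·log₂(0.49) = 0.5043
  −(0.17)·log₂(0.17) = 0.4346
  −(0.01)·log₂(0.01) = 0.0664
  −(0.18)·log₂(0.18) = 0.4453
Sum: 0.4105 + 0.5043 + 0.4346 + 0.0664 + 0.4453 = 1.861 bits.

1.861 bits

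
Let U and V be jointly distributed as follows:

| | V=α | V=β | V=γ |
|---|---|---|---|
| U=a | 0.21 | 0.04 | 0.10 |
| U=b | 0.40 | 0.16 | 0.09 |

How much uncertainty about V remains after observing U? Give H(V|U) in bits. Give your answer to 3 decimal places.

Marginals: p(U) = (0.3500, 0.6500), p(V) = (0.6100, 0.2000, 0.1900).
H(V|U) = Σ p(U) · H(V|U=·).
  U=a: p=0.3500, H(V|U=a) = 1.3162
  U=b: p=0.6500, H(V|U=b) = 1.3238
Weighted sum = 1.321 bits.

1.321 bits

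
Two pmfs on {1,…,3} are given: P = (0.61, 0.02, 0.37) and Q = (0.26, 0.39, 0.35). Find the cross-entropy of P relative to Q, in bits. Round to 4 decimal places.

1.7730 bits

H(P,Q) = −Σ p·log₂ q.
  −0.61·log₂(0.26) = 1.18548
  −0.02·log₂(0.39) = 0.02717
  −0.37·log₂(0.35) = 0.56039
H(P,Q) = 1.7730 bits.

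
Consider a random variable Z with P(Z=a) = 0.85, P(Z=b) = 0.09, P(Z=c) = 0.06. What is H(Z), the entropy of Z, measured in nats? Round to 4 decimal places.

H(Z) = −Σ p·ln p.
  −(0.85)·ln(0.85) = 0.13814
  −(0.09)·ln(0.09) = 0.21672
  −(0.06)·ln(0.06) = 0.16880
Sum: 0.13814 + 0.21672 + 0.16880 = 0.5237 nats.

0.5237 nats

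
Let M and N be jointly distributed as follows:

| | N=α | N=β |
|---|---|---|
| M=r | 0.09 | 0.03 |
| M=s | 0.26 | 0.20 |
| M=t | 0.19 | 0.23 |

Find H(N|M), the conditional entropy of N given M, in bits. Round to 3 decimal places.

Marginals: p(M) = (0.1200, 0.4600, 0.4200), p(N) = (0.5400, 0.4600).
H(N|M) = Σ p(M) · H(N|M=·).
  M=r: p=0.1200, H(N|M=r) = 0.8113
  M=s: p=0.4600, H(N|M=s) = 0.9877
  M=t: p=0.4200, H(N|M=t) = 0.9934
Weighted sum = 0.969 bits.

0.969 bits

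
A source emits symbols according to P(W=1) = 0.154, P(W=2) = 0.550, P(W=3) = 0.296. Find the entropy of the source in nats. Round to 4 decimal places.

0.9773 nats

H(W) = −Σ p·ln p.
  −(0.154)·ln(0.154) = 0.28810
  −(0.550)·ln(0.550) = 0.32881
  −(0.296)·ln(0.296) = 0.36035
Sum: 0.28810 + 0.32881 + 0.36035 = 0.9773 nats.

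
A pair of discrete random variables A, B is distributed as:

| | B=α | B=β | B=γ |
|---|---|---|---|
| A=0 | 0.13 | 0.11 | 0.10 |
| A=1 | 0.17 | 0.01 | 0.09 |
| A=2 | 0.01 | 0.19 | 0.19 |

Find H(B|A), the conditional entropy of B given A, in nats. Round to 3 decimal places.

Chain rule: H(B|A) = H(A,B) − H(A).
Marginals: p(A) = (0.3400, 0.2700, 0.3900), p(B) = (0.3100, 0.3100, 0.3800).
H(A,B) = 1.9794 nats; H(A) = 1.0875 nats.
H(B|A) = 1.9794 − 1.0875 = 0.892 nats.

0.892 nats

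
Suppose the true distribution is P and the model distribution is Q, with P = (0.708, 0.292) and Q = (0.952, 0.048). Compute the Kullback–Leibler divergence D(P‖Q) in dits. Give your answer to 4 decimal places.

D(P‖Q) = Σ p·log₁₀(p/q).
  0.708·log₁₀(0.708/0.952) = -0.09105
  0.292·log₁₀(0.292/0.048) = 0.22897
D(P‖Q) = 0.1379 dits.

0.1379 dits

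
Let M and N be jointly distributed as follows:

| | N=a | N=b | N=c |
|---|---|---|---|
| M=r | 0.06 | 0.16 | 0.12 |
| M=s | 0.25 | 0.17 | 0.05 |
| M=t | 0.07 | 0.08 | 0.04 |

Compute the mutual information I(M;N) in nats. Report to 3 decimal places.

Marginals: p(M) = (0.3400, 0.4700, 0.1900), p(N) = (0.3800, 0.4100, 0.2100).
I(M;N) = Σ p(x,y)·ln[p(x,y)/(p(x)p(y))].
  (r,a): 0.06·ln(0.4644) = -0.0460
  (r,b): 0.16·ln(1.1478) = 0.0221
  (r,c): 0.12·ln(1.6807) = 0.0623
  (s,a): 0.25·ln(1.3998) = 0.0841
  (s,b): 0.17·ln(0.8822) = -0.0213
  (s,c): 0.05·ln(0.5066) = -0.0340
  (t,a): 0.07·ln(0.9695) = -0.0022
  (t,b): 0.08·ln(1.0270) = 0.0021
  (t,c): 0.04·ln(1.0025) = 0.0001
Sum = 0.067 nats.

0.067 nats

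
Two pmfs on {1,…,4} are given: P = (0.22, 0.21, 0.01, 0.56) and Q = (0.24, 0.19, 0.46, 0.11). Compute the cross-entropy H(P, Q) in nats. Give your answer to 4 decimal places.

H(P,Q) = −Σ p·ln q.
  −0.22·ln(0.24) = 0.31397
  −0.21·ln(0.19) = 0.34875
  −0.01·ln(0.46) = 0.00777
  −0.56·ln(0.11) = 1.23607
H(P,Q) = 1.9066 nats.

1.9066 nats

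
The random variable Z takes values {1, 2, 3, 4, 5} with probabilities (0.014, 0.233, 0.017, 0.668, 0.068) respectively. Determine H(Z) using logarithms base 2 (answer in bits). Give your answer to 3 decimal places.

1.328 bits

H(Z) = −Σ p·log₂ p.
  −(0.014)·log₂(0.014) = 0.0862
  −(0.233)·log₂(0.233) = 0.4897
  −(0.017)·log₂(0.017) = 0.0999
  −(0.668)·log₂(0.668) = 0.3888
  −(0.068)·log₂(0.068) = 0.2637
Sum: 0.0862 + 0.4897 + 0.0999 + 0.3888 + 0.2637 = 1.328 bits.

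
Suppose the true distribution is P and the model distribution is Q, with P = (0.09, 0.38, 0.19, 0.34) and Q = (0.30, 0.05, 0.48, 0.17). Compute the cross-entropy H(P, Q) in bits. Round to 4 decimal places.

2.8690 bits

H(P,Q) = −Σ p·log₂ q.
  −0.09·log₂(0.30) = 0.15633
  −0.38·log₂(0.05) = 1.64233
  −0.19·log₂(0.48) = 0.20119
  −0.34·log₂(0.17) = 0.86917
H(P,Q) = 2.8690 bits.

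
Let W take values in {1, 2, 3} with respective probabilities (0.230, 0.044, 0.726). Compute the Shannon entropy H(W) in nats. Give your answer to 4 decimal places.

0.7079 nats

H(W) = −Σ p·ln p.
  −(0.230)·ln(0.230) = 0.33803
  −(0.044)·ln(0.044) = 0.13744
  −(0.726)·ln(0.726) = 0.23247
Sum: 0.33803 + 0.13744 + 0.23247 = 0.7079 nats.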